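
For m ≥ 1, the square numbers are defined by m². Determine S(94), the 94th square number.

The 94th square number is n² with n = 94.
94² = 8836.

8836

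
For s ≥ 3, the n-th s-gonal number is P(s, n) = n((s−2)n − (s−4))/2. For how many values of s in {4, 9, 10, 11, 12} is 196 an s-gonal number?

2

s = 4: P(4, 14) = 196. ✓
s = 9: P(9, 7) = 154 and P(9, 8) = 204; 196 is not s-gonal.
s = 10: P(10, 7) = 175 and P(10, 8) = 232; 196 is not s-gonal.
s = 11: P(11, 7) = 196. ✓
s = 12: P(12, 6) = 156 and P(12, 7) = 217; 196 is not s-gonal.
Hits: s ∈ {4, 11} → 2.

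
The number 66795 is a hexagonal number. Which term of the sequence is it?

183

Set n(2n−1) = 66795, giving 2n² − n − 66795 = 0.
The discriminant is 1 + 8·66795 = 534361, and √534361 = 731.
So n = (1 + 731) / 4 = 732/4 = 183.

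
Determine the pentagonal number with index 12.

12·(3·12 − 1)/2 = 12·35/2 = 210.

210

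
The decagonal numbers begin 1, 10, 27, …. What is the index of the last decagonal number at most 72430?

Solve n(4n−3) ≤ 72430 for integer n.
n = 134 gives 71422 ≤ 72430, while n = 135 gives 72495 > 72430; so the answer is index 134.

134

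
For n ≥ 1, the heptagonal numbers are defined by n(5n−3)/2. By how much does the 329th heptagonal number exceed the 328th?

1641

Consecutive heptagonal numbers differ by 5n − 4: here 5·329 − 4 = 1641.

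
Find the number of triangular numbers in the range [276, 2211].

44

The n-th triangular number is n(n+1)/2.
Smallest index with value ≥ 276: n = 23 (giving 276).
Largest index with value ≤ 2211: n = 66 (giving 2211).
Indices 23 through 66: 44 terms.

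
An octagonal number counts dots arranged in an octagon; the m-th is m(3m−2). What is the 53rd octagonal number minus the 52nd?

313

Consecutive octagonal numbers differ by 6n − 5: here 6·53 − 5 = 313.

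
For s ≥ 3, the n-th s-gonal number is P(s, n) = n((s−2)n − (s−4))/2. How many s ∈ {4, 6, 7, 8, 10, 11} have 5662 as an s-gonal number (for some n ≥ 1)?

s = 4: P(4, 75) = 5625 and P(4, 76) = 5776; 5662 is not s-gonal.
s = 6: P(6, 53) = 5565 and P(6, 54) = 5778; 5662 is not s-gonal.
s = 7: P(7, 47) = 5452 and P(7, 48) = 5688; 5662 is not s-gonal.
s = 8: P(8, 43) = 5461 and P(8, 44) = 5720; 5662 is not s-gonal.
s = 10: P(10, 38) = 5662. ✓
s = 11: P(11, 35) = 5390 and P(11, 36) = 5706; 5662 is not s-gonal.
Hits: s ∈ {10} → 1.

1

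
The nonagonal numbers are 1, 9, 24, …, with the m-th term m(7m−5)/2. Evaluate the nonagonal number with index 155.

155·(7·155 − 5)/2 = 155·1080/2 = 155·540 = 83700.

83700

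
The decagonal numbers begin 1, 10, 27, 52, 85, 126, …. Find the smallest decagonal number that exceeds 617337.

Solve n(4n−3) > 617337 for integer n.
The largest n with value ≤ 617337 is 393 (since 616617 ≤ 617337 < 619762), so the first above is n = 394, value 619762.

619762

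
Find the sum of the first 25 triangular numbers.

2925

Σ i(i+1)/2 = (Σi² + Σi) / 2 over i = 1..25.
Σi = 325 and Σi² = 5525.
(1·5525 + 1·325) / 2 = 5850/2 = 2925.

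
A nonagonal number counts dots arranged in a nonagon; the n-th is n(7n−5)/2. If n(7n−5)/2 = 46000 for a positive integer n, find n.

Set n(7n−5)/2 = 46000, giving 7n² − 5n − 92000 = 0.
The discriminant is 25 + 56·46000 = 2576025, and √2576025 = 1605.
So n = (5 + 1605) / 14 = 1610/14 = 115.
Check: 115·(7·115 − 5)/2 = 46000. ✓

115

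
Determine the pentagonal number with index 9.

The 9th pentagonal number is n(3n−1)/2 with n = 9.
9·(3·9 − 1)/2 = 9·26/2 = 9·13 = 117.

117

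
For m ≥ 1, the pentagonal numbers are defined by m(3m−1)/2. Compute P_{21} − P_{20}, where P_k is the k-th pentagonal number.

Consecutive pentagonal numbers differ by 3n − 2: here 3·21 − 2 = 61.

61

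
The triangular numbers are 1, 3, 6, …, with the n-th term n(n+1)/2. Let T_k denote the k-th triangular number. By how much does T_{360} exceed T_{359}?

Consecutive triangular numbers differ by n: T_{360} − T_{359} = 360.

360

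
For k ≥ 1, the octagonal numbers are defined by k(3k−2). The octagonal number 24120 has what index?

90

Set n(3n−2) = 24120, giving 3n² − 2n − 24120 = 0.
The discriminant is 4 + 12·24120 = 289444, and √289444 = 538.
So n = (2 + 538) / 6 = 540/6 = 90.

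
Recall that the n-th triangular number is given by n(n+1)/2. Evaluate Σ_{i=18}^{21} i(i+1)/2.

Σ i(i+1)/2 = (Σi² + Σi) / 2 over i = 18..21.
Σi = 231 − 153 = 78 and Σi² = 3311 − 1785 = 1526.
(1·1526 + 1·78) / 2 = 1604/2 = 802.

802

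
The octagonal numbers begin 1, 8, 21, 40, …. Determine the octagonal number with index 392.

The 392nd octagonal number is n(3n−2) with n = 392.
392·(3·392 − 2) = 392·1174 = 460208.

460208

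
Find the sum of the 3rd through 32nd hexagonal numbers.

22345

Σ i(2i−1) = 2Σi² − Σi over i = 3..32.
Σi = 528 − 3 = 525 and Σi² = 11440 − 5 = 11435.
2·11435 − 1·525 = 22345.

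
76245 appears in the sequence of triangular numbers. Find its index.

390

Set n(n+1)/2 = 76245, giving n² + n − 152490 = 0.
So n = (-1 + 781) / 2 = 780/2 = 390.
Check: 390·391/2 = 76245. ✓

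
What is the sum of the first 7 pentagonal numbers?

Σ i(3i−1)/2 = (3Σi² − Σi) / 2 over i = 1..7.
Σi = 28 and Σi² = 140.
(3·140 − 1·28) / 2 = 392/2 = 196.

196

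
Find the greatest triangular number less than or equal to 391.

Solve n(n+1)/2 ≤ 391 for integer n.
n = 27 gives 378 ≤ 391, while n = 28 gives 406 > 391; so the answer is 378.

378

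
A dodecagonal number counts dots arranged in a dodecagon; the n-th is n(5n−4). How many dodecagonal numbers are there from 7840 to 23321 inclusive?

29

The n-th dodecagonal number is n(5n−4).
Smallest index with value ≥ 7840: n = 40 (giving 7840).
Largest index with value ≤ 23321: n = 68 (giving 22848).
Indices 40 through 68: 29 terms.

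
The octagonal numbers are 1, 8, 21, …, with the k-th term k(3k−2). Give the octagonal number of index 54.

8640

The 54th octagonal number is n(3n−2) with n = 54.
54·(3·54 − 2) = 54·160 = 8640.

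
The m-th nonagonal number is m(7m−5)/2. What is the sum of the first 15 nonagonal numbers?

4040

Σ i(7i−5)/2 = (7Σi² − 5Σi) / 2 over i = 1..15.
Σi = 120 and Σi² = 1240.
(7·1240 − 5·120) / 2 = 8080/2 = 4040.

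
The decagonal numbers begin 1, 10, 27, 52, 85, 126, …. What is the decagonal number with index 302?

363910

The 302nd decagonal number is n(4n−3) with n = 302.
302·(4·302 − 3) = 302·1205 = 363910.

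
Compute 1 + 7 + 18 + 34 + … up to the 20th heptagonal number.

6860

Σ i(5i−3)/2 = (5Σi² − 3Σi) / 2 over i = 1..20.
Σi = 210 and Σi² = 2870.
(5·2870 − 3·210) / 2 = 13720/2 = 6860.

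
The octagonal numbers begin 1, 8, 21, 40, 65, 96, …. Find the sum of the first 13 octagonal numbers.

Σ i(3i−2) = 3Σi² − 2Σi over i = 1..13.
Σi = 91 and Σi² = 819.
3·819 − 2·91 = 2275.

2275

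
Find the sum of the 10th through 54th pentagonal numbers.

Σ i(3i−1)/2 = (3Σi² − Σi) / 2 over i = 10..54.
Σi = 1485 − 45 = 1440 and Σi² = 53955 − 285 = 53670.
(3·53670 − 1·1440) / 2 = 159570/2 = 79785.

79785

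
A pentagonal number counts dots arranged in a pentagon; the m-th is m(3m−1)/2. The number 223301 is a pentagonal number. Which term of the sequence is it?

386

Set n(3n−1)/2 = 223301, giving 3n² − n − 446602 = 0.
The discriminant is 1 + 24·223301 = 5359225, and √5359225 = 2315.
So n = (1 + 2315) / 6 = 2316/6 = 386.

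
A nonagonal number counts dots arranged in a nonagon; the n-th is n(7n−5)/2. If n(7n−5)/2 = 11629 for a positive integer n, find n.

Set n(7n−5)/2 = 11629, giving 7n² − 5n − 23258 = 0.
The discriminant is 25 + 56·11629 = 651249, and √651249 = 807.
So n = (5 + 807) / 14 = 812/14 = 58.
Check: 58·(7·58 − 5)/2 = 11629. ✓

58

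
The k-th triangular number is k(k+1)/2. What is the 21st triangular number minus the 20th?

Consecutive triangular numbers differ by n: T_{21} − T_{20} = 21.

21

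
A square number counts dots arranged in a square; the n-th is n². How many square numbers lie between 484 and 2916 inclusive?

33

The n-th square number is n².
Smallest index with value ≥ 484: n = 22 (giving 484).
Largest index with value ≤ 2916: n = 54 (giving 2916).
Indices 22 through 54: 33 terms.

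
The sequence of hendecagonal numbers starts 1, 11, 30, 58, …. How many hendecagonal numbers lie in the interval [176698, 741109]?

208

The n-th hendecagonal number is n(9n−7)/2.
Smallest index with value ≥ 176698: n = 199 (giving 177508).
Largest index with value ≤ 741109: n = 406 (giving 740341).
Indices 199 through 406: 208 terms.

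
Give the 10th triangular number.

55

10·11/2 = 110/2 = 55.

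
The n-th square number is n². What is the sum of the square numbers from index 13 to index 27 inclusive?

Σ_{i=13}^{27} i² = 6930 − 650 = 6280.

6280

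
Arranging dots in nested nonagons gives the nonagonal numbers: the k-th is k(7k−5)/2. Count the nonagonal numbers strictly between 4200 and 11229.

21

The n-th nonagonal number is n(7n−5)/2.
Smallest index with value > 4200: n = 36 (giving 4446).
Largest index with value < 11229: n = 56 (giving 10836).
Indices 36 through 56: 21 terms.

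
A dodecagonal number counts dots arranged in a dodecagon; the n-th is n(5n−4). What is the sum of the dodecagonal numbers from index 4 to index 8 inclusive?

830

Σ i(5i−4) = 5Σi² − 4Σi over i = 4..8.
Σi = 36 − 6 = 30 and Σi² = 204 − 14 = 190.
5·190 − 4·30 = 830.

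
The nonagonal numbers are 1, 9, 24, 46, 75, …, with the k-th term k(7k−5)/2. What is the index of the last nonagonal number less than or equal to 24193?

83

Solve n(7n−5)/2 ≤ 24193 for integer n.
n = 83 gives 23904 ≤ 24193, while n = 84 gives 24486 > 24193; so the answer is index 83.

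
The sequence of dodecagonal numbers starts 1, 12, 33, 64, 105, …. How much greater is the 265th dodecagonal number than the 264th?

2641

Consecutive dodecagonal numbers differ by 10n − 9: here 10·265 − 9 = 2641.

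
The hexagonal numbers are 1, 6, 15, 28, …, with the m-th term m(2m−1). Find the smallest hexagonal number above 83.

91

Solve n(2n−1) > 83 for integer n.
The largest n with value ≤ 83 is 6 (since 66 ≤ 83 < 91), so the first above is n = 7, value 91.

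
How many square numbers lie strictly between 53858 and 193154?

The n-th square number is n².
Smallest index with value > 53858: n = 233 (giving 54289).
Largest index with value < 193154: n = 439 (giving 192721).
Indices 233 through 439: 207 terms.

207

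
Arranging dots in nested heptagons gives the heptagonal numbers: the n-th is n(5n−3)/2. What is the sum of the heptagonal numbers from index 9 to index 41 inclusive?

57805

Σ i(5i−3)/2 = (5Σi² − 3Σi) / 2 over i = 9..41.
Σi = 861 − 36 = 825 and Σi² = 23821 − 204 = 23617.
(5·23617 − 3·825) / 2 = 115610/2 = 57805.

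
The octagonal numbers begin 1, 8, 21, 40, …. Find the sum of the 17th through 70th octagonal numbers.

341199

Σ i(3i−2) = 3Σi² − 2Σi over i = 17..70.
Σi = 2485 − 136 = 2349 and Σi² = 116795 − 1496 = 115299.
3·115299 − 2·2349 = 341199.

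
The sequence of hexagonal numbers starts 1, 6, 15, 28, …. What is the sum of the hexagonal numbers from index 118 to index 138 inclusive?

686980

Σ i(2i−1) = 2Σi² − Σi over i = 118..138.
Σi = 9591 − 6903 = 2688 and Σi² = 885569 − 540735 = 344834.
2·344834 − 1·2688 = 686980.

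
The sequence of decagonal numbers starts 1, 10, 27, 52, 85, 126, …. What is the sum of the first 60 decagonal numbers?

289750

Σ i(4i−3) = 4Σi² − 3Σi over i = 1..60.
Σi = 1830 and Σi² = 73810.
4·73810 − 3·1830 = 289750.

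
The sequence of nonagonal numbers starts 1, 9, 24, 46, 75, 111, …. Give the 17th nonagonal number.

969

17·(7·17 − 5)/2 = 17·114/2 = 17·57 = 969.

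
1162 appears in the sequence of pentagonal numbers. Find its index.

Set n(3n−1)/2 = 1162, giving 3n² − n − 2324 = 0.
The discriminant is 1 + 24·1162 = 27889, and √27889 = 167.
So n = (1 + 167) / 6 = 168/6 = 28.

28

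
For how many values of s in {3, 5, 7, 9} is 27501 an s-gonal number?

s = 3: P(3, 234) = 27495 and P(3, 235) = 27730; 27501 is not s-gonal.
s = 5: P(5, 135) = 27270 and P(5, 136) = 27676; 27501 is not s-gonal.
s = 7: P(7, 105) = 27405 and P(7, 106) = 27931; 27501 is not s-gonal.
s = 9: P(9, 89) = 27501. ✓
Hits: s ∈ {9} → 1.

1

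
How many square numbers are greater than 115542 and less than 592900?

The n-th square number is n².
Smallest index with value > 115542: n = 340 (giving 115600).
Largest index with value < 592900: n = 769 (giving 591361).
Indices 340 through 769: 430 terms.

430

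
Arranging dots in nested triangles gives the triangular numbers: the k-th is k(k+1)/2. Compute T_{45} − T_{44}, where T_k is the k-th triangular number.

45

Consecutive triangular numbers differ by n: T_{45} − T_{44} = 45.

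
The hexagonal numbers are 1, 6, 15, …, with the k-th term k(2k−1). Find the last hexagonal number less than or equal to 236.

Solve n(2n−1) ≤ 236 for integer n.
n = 11 gives 231 ≤ 236, while n = 12 gives 276 > 236; so the answer is 231.

231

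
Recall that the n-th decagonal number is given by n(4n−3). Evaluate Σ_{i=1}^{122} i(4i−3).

Σ i(4i−3) = 4Σi² − 3Σi over i = 1..122.
Σi = 7503 and Σi² = 612745.
4·612745 − 3·7503 = 2428471.

2428471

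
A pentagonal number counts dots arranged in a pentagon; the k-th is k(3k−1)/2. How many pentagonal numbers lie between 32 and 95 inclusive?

4

The n-th pentagonal number is n(3n−1)/2.
Smallest index with value ≥ 32: n = 5 (giving 35).
Largest index with value ≤ 95: n = 8 (giving 92).
Indices 5 through 8: 4 terms.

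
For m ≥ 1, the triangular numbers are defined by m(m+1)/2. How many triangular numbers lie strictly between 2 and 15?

The n-th triangular number is n(n+1)/2.
Smallest index with value > 2: n = 2 (giving 3).
Largest index with value < 15: n = 4 (giving 10).
Indices 2 through 4: 3 terms.

3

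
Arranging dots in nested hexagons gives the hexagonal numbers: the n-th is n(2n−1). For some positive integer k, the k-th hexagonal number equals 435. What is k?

Set n(2n−1) = 435, giving 2n² − n − 435 = 0.
The discriminant is 1 + 8·435 = 3481, and √3481 = 59.
So n = (1 + 59) / 4 = 60/4 = 15.
Check: 15·(2·15 − 1) = 435. ✓

15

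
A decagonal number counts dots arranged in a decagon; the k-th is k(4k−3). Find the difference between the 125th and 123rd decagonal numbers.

125·(4·125 − 3) = 62125 and 123·(4·123 − 3) = 60147.
Difference: 62125 − 60147 = 1978.

1978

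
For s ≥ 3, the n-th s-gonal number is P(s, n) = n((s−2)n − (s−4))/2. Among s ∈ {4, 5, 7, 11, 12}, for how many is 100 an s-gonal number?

s = 4: P(4, 10) = 100. ✓
s = 5: P(5, 8) = 92 and P(5, 9) = 117; 100 is not s-gonal.
s = 7: P(7, 6) = 81 and P(7, 7) = 112; 100 is not s-gonal.
s = 11: P(11, 5) = 95 and P(11, 6) = 141; 100 is not s-gonal.
s = 12: P(12, 4) = 64 and P(12, 5) = 105; 100 is not s-gonal.
Hits: s ∈ {4} → 1.

1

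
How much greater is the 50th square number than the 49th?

99

n² − (n−1)² = 2n − 1, so 50² − 49² = 2·50 − 1 = 99.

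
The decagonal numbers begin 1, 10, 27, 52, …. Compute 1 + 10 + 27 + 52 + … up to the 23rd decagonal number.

Σ i(4i−3) = 4Σi² − 3Σi over i = 1..23.
Σi = 276 and Σi² = 4324.
4·4324 − 3·276 = 16468.

16468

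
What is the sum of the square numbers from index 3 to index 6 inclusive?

Σ_{i=3}^{6} i² = 91 − 5 = 86.

86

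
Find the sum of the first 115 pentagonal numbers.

Σ i(3i−1)/2 = (3Σi² − Σi) / 2 over i = 1..115.
Σi = 6670 and Σi² = 513590.
(3·513590 − 1·6670) / 2 = 1534100/2 = 767050.

767050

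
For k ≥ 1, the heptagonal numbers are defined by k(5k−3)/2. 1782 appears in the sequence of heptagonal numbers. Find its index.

27

Set n(5n−3)/2 = 1782, giving 5n² − 3n − 3564 = 0.
The discriminant is 9 + 40·1782 = 71289, and √71289 = 267.
So n = (3 + 267) / 10 = 270/10 = 27.
Check: 27·(5·27 − 3)/2 = 1782. ✓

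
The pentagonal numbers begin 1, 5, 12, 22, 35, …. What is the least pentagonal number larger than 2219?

2262

Solve n(3n−1)/2 > 2219 for integer n.
The largest n with value ≤ 2219 is 38 (since 2147 ≤ 2219 < 2262), so the first above is n = 39, value 2262.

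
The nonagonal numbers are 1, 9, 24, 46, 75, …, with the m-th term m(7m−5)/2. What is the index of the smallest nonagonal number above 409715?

343

Solve n(7n−5)/2 > 409715 for integer n.
The largest n with value ≤ 409715 is 342 (since 408519 ≤ 409715 < 410914), so the first above is n = 343, value 410914.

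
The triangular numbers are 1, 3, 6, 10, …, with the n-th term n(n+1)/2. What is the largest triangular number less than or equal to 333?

325

Solve n(n+1)/2 ≤ 333 for integer n.
n = 25 gives 325 ≤ 333, while n = 26 gives 351 > 333; so the answer is 325.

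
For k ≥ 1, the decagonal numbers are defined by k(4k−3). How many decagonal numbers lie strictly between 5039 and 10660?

16

The n-th decagonal number is n(4n−3).
Smallest index with value > 5039: n = 36 (giving 5076).
Largest index with value < 10660: n = 51 (giving 10251).
Indices 36 through 51: 16 terms.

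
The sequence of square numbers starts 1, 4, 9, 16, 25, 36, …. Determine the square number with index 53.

53² = 2809.

2809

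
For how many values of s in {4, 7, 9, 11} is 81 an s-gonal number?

s = 4: P(4, 9) = 81. ✓
s = 7: P(7, 6) = 81. ✓
s = 9: P(9, 5) = 75 and P(9, 6) = 111; 81 is not s-gonal.
s = 11: P(11, 4) = 58 and P(11, 5) = 95; 81 is not s-gonal.
Hits: s ∈ {4, 7} → 2.

2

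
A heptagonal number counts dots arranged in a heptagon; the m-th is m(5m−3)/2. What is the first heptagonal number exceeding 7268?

7480

Solve n(5n−3)/2 > 7268 for integer n.
The largest n with value ≤ 7268 is 54 (since 7209 ≤ 7268 < 7480), so the first above is n = 55, value 7480.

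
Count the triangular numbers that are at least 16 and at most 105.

The n-th triangular number is n(n+1)/2.
Smallest index with value ≥ 16: n = 6 (giving 21).
Largest index with value ≤ 105: n = 14 (giving 105).
Indices 6 through 14: 9 terms.

9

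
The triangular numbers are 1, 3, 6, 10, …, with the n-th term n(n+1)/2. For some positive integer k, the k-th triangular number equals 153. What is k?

Set n(n+1)/2 = 153, giving n² + n − 306 = 0.
So n = (-1 + 35) / 2 = 34/2 = 17.

17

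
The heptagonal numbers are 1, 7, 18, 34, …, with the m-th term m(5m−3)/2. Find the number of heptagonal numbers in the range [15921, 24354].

19

The n-th heptagonal number is n(5n−3)/2.
Smallest index with value ≥ 15921: n = 81 (giving 16281).
Largest index with value ≤ 24354: n = 99 (giving 24354).
Indices 81 through 99: 19 terms.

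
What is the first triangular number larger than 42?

45

Solve n(n+1)/2 > 42 for integer n.
The largest n with value ≤ 42 is 8 (since 36 ≤ 42 < 45), so the first above is n = 9, value 45.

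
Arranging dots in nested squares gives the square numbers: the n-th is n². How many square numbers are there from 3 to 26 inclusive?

4

The n-th square number is n².
Smallest index with value ≥ 3: n = 2 (giving 4).
Largest index with value ≤ 26: n = 5 (giving 25).
Indices 2 through 5: 4 terms.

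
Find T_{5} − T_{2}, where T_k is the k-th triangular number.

5·6/2 = 15 and 2·3/2 = 3.
Difference: 15 − 3 = 12.

12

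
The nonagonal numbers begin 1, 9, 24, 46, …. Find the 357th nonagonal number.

445179

357·(7·357 − 5)/2 = 357·2494/2 = 357·1247 = 445179.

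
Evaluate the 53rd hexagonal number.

53·(2·53 − 1) = 53·105 = 5565.

5565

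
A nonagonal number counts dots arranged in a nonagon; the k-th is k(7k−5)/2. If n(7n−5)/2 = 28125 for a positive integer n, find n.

90

Set n(7n−5)/2 = 28125, giving 7n² − 5n − 56250 = 0.
The discriminant is 25 + 56·28125 = 1575025, and √1575025 = 1255.
So n = (5 + 1255) / 14 = 1260/14 = 90.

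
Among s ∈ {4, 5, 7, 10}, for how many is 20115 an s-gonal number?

1

s = 4: P(4, 141) = 19881 and P(4, 142) = 20164; 20115 is not s-gonal.
s = 5: P(5, 115) = 19780 and P(5, 116) = 20126; 20115 is not s-gonal.
s = 7: P(7, 90) = 20115. ✓
s = 10: P(10, 71) = 19951 and P(10, 72) = 20520; 20115 is not s-gonal.
Hits: s ∈ {7} → 1.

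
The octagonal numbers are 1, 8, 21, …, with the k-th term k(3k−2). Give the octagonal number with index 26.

1976

26·(3·26 − 2) = 26·76 = 1976.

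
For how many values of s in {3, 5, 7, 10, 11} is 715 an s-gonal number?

s = 3: P(3, 37) = 703 and P(3, 38) = 741; 715 is not s-gonal.
s = 5: P(5, 22) = 715. ✓
s = 7: P(7, 17) = 697 and P(7, 18) = 783; 715 is not s-gonal.
s = 10: P(10, 13) = 637 and P(10, 14) = 742; 715 is not s-gonal.
s = 11: P(11, 13) = 715. ✓
Hits: s ∈ {5, 11} → 2.

2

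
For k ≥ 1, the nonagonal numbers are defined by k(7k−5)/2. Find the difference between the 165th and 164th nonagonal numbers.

1149

Consecutive nonagonal numbers differ by 7n − 6: here 7·165 − 6 = 1149.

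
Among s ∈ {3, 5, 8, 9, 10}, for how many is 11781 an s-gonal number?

s = 3: P(3, 153) = 11781. ✓
s = 5: P(5, 88) = 11572 and P(5, 89) = 11837; 11781 is not s-gonal.
s = 8: P(8, 63) = 11781. ✓
s = 9: P(9, 58) = 11629 and P(9, 59) = 12036; 11781 is not s-gonal.
s = 10: P(10, 54) = 11502 and P(10, 55) = 11935; 11781 is not s-gonal.
Hits: s ∈ {3, 8} → 2.

2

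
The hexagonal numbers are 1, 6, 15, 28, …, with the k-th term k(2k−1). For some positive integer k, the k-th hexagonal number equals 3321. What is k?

41

Set n(2n−1) = 3321, giving 2n² − n − 3321 = 0.
The discriminant is 1 + 8·3321 = 26569, and √26569 = 163.
So n = (1 + 163) / 4 = 164/4 = 41.
Check: 41·(2·41 − 1) = 3321. ✓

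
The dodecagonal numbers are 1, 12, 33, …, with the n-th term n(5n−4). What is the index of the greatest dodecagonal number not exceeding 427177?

292

Solve n(5n−4) ≤ 427177 for integer n.
n = 292 gives 425152 ≤ 427177, while n = 293 gives 428073 > 427177; so the answer is index 292.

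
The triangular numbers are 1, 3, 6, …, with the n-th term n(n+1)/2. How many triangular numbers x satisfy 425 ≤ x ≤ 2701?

The n-th triangular number is n(n+1)/2.
Smallest index with value ≥ 425: n = 29 (giving 435).
Largest index with value ≤ 2701: n = 73 (giving 2701).
Indices 29 through 73: 45 terms.

45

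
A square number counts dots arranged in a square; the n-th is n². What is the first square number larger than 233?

256

Solve n² > 233 for integer n.
The largest n with value ≤ 233 is 15 (since 225 ≤ 233 < 256), so the first above is n = 16, value 256.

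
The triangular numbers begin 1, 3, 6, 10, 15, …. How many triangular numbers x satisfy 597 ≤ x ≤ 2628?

38

The n-th triangular number is n(n+1)/2.
Smallest index with value ≥ 597: n = 35 (giving 630).
Largest index with value ≤ 2628: n = 72 (giving 2628).
Indices 35 through 72: 38 terms.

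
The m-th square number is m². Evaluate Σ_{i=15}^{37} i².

16560

Σ_{i=15}^{37} i² = 17575 − 1015 = 16560.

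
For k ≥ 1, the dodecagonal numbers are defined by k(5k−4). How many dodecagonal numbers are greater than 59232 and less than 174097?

77

The n-th dodecagonal number is n(5n−4).
Smallest index with value > 59232: n = 110 (giving 60060).
Largest index with value < 174097: n = 186 (giving 172236).
Indices 110 through 186: 77 terms.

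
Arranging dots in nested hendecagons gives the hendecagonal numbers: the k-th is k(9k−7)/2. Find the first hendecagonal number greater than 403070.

Solve n(9n−7)/2 > 403070 for integer n.
The largest n with value ≤ 403070 is 299 (since 401258 ≤ 403070 < 403950), so the first above is n = 300, value 403950.

403950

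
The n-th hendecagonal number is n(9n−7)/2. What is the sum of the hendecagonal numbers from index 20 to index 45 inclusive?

Σ i(9i−7)/2 = (9Σi² − 7Σi) / 2 over i = 20..45.
Σi = 1035 − 190 = 845 and Σi² = 31395 − 2470 = 28925.
(9·28925 − 7·845) / 2 = 254410/2 = 127205.

127205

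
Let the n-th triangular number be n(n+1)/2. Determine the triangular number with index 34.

595

34·35/2 = 1190/2 = 595.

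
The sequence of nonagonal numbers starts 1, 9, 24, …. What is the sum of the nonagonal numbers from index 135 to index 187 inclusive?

4830420

Σ i(7i−5)/2 = (7Σi² − 5Σi) / 2 over i = 135..187.
Σi = 17578 − 9045 = 8533 and Σi² = 2197250 − 811035 = 1386215.
(7·1386215 − 5·8533) / 2 = 9660840/2 = 4830420.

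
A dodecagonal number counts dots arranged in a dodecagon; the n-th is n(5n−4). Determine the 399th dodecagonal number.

The 399th dodecagonal number is n(5n−4) with n = 399.
399·(5·399 − 4) = 399·1991 = 794409.

794409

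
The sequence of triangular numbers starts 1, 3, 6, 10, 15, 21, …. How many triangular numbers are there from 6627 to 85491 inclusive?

299

The n-th triangular number is n(n+1)/2.
Smallest index with value ≥ 6627: n = 115 (giving 6670).
Largest index with value ≤ 85491: n = 413 (giving 85491).
Indices 115 through 413: 299 terms.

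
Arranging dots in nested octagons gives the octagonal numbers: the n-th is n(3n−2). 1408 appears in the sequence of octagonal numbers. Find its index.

Set n(3n−2) = 1408, giving 3n² − 2n − 1408 = 0.
The discriminant is 4 + 12·1408 = 16900, and √16900 = 130.
So n = (2 + 130) / 6 = 132/6 = 22.

22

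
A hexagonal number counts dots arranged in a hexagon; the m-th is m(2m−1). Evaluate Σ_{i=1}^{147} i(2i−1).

2128462

Σ i(2i−1) = 2Σi² − Σi over i = 1..147.
Σi = 10878 and Σi² = 1069670.
2·1069670 − 1·10878 = 2128462.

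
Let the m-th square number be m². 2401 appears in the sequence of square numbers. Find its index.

49

We need n² = 2401, so n = √2401 = 49.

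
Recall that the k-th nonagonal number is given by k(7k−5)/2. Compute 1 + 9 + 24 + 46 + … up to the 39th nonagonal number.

Σ i(7i−5)/2 = (7Σi² − 5Σi) / 2 over i = 1..39.
Σi = 780 and Σi² = 20540.
(7·20540 − 5·780) / 2 = 139880/2 = 69940.

69940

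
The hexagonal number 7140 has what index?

60

Set n(2n−1) = 7140, giving 2n² − n − 7140 = 0.
So n = (1 + 239) / 4 = 240/4 = 60.
Check: 60·(2·60 − 1) = 7140. ✓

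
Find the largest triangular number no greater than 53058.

52975

Solve n(n+1)/2 ≤ 53058 for integer n.
n = 325 gives 52975 ≤ 53058, while n = 326 gives 53301 > 53058; so the answer is 52975.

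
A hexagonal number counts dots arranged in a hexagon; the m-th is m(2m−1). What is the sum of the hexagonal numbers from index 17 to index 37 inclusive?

31591

Σ i(2i−1) = 2Σi² − Σi over i = 17..37.
Σi = 703 − 136 = 567 and Σi² = 17575 − 1496 = 16079.
2·16079 − 1·567 = 31591.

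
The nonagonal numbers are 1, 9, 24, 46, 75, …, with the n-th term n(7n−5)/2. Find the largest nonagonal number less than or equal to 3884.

Solve n(7n−5)/2 ≤ 3884 for integer n.
n = 33 gives 3729 ≤ 3884, while n = 34 gives 3961 > 3884; so the answer is 3729.

3729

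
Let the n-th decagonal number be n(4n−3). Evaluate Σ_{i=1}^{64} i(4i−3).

351520

Σ i(4i−3) = 4Σi² − 3Σi over i = 1..64.
Σi = 2080 and Σi² = 89440.
4·89440 − 3·2080 = 351520.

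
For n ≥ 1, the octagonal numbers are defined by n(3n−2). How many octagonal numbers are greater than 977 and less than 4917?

22

The n-th octagonal number is n(3n−2).
Smallest index with value > 977: n = 19 (giving 1045).
Largest index with value < 4917: n = 40 (giving 4720).
Indices 19 through 40: 22 terms.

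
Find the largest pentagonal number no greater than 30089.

Solve n(3n−1)/2 ≤ 30089 for integer n.
n = 141 gives 29751 ≤ 30089, while n = 142 gives 30175 > 30089; so the answer is 29751.

29751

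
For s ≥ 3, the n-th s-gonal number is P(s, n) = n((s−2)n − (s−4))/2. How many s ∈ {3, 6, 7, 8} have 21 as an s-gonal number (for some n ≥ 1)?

2

s = 3: P(3, 6) = 21. ✓
s = 6: P(6, 3) = 15 and P(6, 4) = 28; 21 is not s-gonal.
s = 7: P(7, 3) = 18 and P(7, 4) = 34; 21 is not s-gonal.
s = 8: P(8, 3) = 21. ✓
Hits: s ∈ {3, 8} → 2.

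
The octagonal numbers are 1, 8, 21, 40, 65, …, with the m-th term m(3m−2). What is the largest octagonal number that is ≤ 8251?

8008

Solve n(3n−2) ≤ 8251 for integer n.
n = 52 gives 8008 ≤ 8251, while n = 53 gives 8321 > 8251; so the answer is 8008.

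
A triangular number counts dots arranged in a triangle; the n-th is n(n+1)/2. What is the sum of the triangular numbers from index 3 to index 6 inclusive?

Σ i(i+1)/2 = (Σi² + Σi) / 2 over i = 3..6.
Σi = 21 − 3 = 18 and Σi² = 91 − 5 = 86.
(1·86 + 1·18) / 2 = 104/2 = 52.

52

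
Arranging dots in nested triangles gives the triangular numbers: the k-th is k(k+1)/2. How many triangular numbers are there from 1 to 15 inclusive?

5

The n-th triangular number is n(n+1)/2.
Smallest index with value ≥ 1: n = 1 (giving 1).
Largest index with value ≤ 15: n = 5 (giving 15).
Indices 1 through 5: 5 terms.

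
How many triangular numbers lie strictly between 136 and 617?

18

The n-th triangular number is n(n+1)/2.
Smallest index with value > 136: n = 17 (giving 153).
Largest index with value < 617: n = 34 (giving 595).
Indices 17 through 34: 18 terms.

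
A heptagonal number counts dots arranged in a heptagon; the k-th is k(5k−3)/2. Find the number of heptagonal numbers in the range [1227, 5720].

The n-th heptagonal number is n(5n−3)/2.
Smallest index with value ≥ 1227: n = 23 (giving 1288).
Largest index with value ≤ 5720: n = 48 (giving 5688).
Indices 23 through 48: 26 terms.

26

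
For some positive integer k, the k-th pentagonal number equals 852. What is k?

24

Set n(3n−1)/2 = 852, giving 3n² − n − 1704 = 0.
The discriminant is 1 + 24·852 = 20449, and √20449 = 143.
So n = (1 + 143) / 6 = 144/6 = 24.
Check: 24·(3·24 − 1)/2 = 852. ✓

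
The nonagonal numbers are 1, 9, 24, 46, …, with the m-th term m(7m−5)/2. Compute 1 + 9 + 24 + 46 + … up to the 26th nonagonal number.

Σ i(7i−5)/2 = (7Σi² − 5Σi) / 2 over i = 1..26.
Σi = 351 and Σi² = 6201.
(7·6201 − 5·351) / 2 = 41652/2 = 20826.

20826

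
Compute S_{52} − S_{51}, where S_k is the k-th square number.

103

n² − (n−1)² = 2n − 1, so 52² − 51² = 2·52 − 1 = 103.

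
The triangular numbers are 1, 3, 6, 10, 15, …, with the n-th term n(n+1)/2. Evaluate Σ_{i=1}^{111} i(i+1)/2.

Σ i(i+1)/2 = (Σi² + Σi) / 2 over i = 1..111.
Σi = 6216 and Σi² = 462056.
(1·462056 + 1·6216) / 2 = 468272/2 = 234136.

234136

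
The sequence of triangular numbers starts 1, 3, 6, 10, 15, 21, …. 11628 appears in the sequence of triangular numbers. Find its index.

Set n(n+1)/2 = 11628, giving n² + n − 23256 = 0.
The discriminant is 1 + 8·11628 = 93025, and √93025 = 305.
So n = (-1 + 305) / 2 = 304/2 = 152.
Check: 152·153/2 = 11628. ✓

152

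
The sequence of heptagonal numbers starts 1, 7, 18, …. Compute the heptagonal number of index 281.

The 281st heptagonal number is n(5n−3)/2 with n = 281.
281·(5·281 − 3)/2 = 281·1402/2 = 281·701 = 196981.

196981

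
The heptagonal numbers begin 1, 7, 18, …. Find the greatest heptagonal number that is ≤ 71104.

70308

Solve n(5n−3)/2 ≤ 71104 for integer n.
n = 168 gives 70308 ≤ 71104, while n = 169 gives 71149 > 71104; so the answer is 70308.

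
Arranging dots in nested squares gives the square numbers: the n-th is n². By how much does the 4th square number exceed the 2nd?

4² = 16 and 2² = 4.
Difference: 16 − 4 = 12.

12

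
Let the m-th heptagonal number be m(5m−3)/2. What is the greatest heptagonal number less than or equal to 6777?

Solve n(5n−3)/2 ≤ 6777 for integer n.
n = 52 gives 6682 ≤ 6777, while n = 53 gives 6943 > 6777; so the answer is 6682.

6682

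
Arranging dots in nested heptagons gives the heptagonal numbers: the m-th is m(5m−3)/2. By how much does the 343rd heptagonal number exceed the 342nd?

Consecutive heptagonal numbers differ by 5n − 4: here 5·343 − 4 = 1711.

1711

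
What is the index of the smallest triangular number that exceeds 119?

15

Solve n(n+1)/2 > 119 for integer n.
The largest n with value ≤ 119 is 14 (since 105 ≤ 119 < 120), so the first above is n = 15, value 120.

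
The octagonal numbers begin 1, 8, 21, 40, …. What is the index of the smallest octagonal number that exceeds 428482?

Solve n(3n−2) > 428482 for integer n.
The largest n with value ≤ 428482 is 378 (since 427896 ≤ 428482 < 430165), so the first above is n = 379, value 430165.

379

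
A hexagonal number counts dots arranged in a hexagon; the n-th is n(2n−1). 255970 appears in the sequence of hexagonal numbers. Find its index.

358

Set n(2n−1) = 255970, giving 2n² − n − 255970 = 0.
So n = (1 + 1431) / 4 = 1432/4 = 358.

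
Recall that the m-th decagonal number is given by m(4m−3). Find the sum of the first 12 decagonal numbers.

Σ i(4i−3) = 4Σi² − 3Σi over i = 1..12.
Σi = 78 and Σi² = 650.
4·650 − 3·78 = 2366.

2366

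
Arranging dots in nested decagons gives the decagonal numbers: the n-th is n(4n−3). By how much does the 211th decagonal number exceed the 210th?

Consecutive decagonal numbers differ by 8n − 7: here 8·211 − 7 = 1681.

1681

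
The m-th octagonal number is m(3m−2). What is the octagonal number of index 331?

331·(3·331 − 2) = 331·991 = 328021.

328021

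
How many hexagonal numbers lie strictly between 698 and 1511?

9

The n-th hexagonal number is n(2n−1).
Smallest index with value > 698: n = 19 (giving 703).
Largest index with value < 1511: n = 27 (giving 1431).
Indices 19 through 27: 9 terms.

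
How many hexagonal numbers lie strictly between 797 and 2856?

The n-th hexagonal number is n(2n−1).
Smallest index with value > 797: n = 21 (giving 861).
Largest index with value < 2856: n = 38 (giving 2850).
Indices 21 through 38: 18 terms.

18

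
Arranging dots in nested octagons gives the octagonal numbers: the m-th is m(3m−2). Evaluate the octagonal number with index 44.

5720

The 44th octagonal number is n(3n−2) with n = 44.
44·(3·44 − 2) = 44·130 = 5720.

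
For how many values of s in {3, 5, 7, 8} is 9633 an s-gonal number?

1

s = 3: P(3, 138) = 9591 and P(3, 139) = 9730; 9633 is not s-gonal.
s = 5: P(5, 80) = 9560 and P(5, 81) = 9801; 9633 is not s-gonal.
s = 7: P(7, 62) = 9517 and P(7, 63) = 9828; 9633 is not s-gonal.
s = 8: P(8, 57) = 9633. ✓
Hits: s ∈ {8} → 1.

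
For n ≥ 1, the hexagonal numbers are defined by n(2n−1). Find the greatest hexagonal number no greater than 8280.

8128

Solve n(2n−1) ≤ 8280 for integer n.
n = 64 gives 8128 ≤ 8280, while n = 65 gives 8385 > 8280; so the answer is 8128.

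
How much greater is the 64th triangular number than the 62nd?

64·65/2 = 2080 and 62·63/2 = 1953.
Difference: 2080 − 1953 = 127.

127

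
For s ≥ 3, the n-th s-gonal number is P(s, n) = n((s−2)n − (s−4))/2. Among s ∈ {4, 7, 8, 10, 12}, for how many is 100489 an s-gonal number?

1

s = 4: P(4, 317) = 100489. ✓
s = 7: P(7, 200) = 99700 and P(7, 201) = 100701; 100489 is not s-gonal.
s = 8: P(8, 183) = 100101 and P(8, 184) = 101200; 100489 is not s-gonal.
s = 10: P(10, 158) = 99382 and P(10, 159) = 100647; 100489 is not s-gonal.
s = 12: P(12, 142) = 100252 and P(12, 143) = 101673; 100489 is not s-gonal.
Hits: s ∈ {4} → 1.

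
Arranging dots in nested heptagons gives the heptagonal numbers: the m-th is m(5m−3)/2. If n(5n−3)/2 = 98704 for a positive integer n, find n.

Set n(5n−3)/2 = 98704, giving 5n² − 3n − 197408 = 0.
So n = (3 + 1987) / 10 = 1990/10 = 199.

199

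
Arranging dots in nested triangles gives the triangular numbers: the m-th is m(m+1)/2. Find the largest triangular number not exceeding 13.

10

Solve n(n+1)/2 ≤ 13 for integer n.
n = 4 gives 10 ≤ 13, while n = 5 gives 15 > 13; so the answer is 10.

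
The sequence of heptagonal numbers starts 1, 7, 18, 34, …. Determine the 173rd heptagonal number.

74563

The 173rd heptagonal number is n(5n−3)/2 with n = 173.
173·(5·173 − 3)/2 = 173·862/2 = 173·431 = 74563.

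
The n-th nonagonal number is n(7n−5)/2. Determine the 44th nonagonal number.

6666

The 44th nonagonal number is n(7n−5)/2 with n = 44.
44·(7·44 − 5)/2 = 44·303/2 = 6666.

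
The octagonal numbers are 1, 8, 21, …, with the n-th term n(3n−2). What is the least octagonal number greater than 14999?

Solve n(3n−2) > 14999 for integer n.
The largest n with value ≤ 14999 is 71 (since 14981 ≤ 14999 < 15408), so the first above is n = 72, value 15408.

15408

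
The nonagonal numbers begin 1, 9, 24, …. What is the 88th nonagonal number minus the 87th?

Consecutive nonagonal numbers differ by 7n − 6: here 7·88 − 6 = 610.

610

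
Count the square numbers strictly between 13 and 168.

9

The n-th square number is n².
Smallest index with value > 13: n = 4 (giving 16).
Largest index with value < 168: n = 12 (giving 144).
Indices 4 through 12: 9 terms.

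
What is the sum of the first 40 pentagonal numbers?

Σ i(3i−1)/2 = (3Σi² − Σi) / 2 over i = 1..40.
Σi = 820 and Σi² = 22140.
(3·22140 − 1·820) / 2 = 65600/2 = 32800.

32800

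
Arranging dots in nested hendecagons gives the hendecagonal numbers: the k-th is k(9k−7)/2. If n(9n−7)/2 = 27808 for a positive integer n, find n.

Set n(9n−7)/2 = 27808, giving 9n² − 7n − 55616 = 0.
The discriminant is 49 + 72·27808 = 2002225, and √2002225 = 1415.
So n = (7 + 1415) / 18 = 1422/18 = 79.
Check: 79·(9·79 − 7)/2 = 27808. ✓

79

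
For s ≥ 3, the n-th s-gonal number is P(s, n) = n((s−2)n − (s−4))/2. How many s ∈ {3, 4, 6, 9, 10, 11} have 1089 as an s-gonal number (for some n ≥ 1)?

2

s = 3: P(3, 46) = 1081 and P(3, 47) = 1128; 1089 is not s-gonal.
s = 4: P(4, 33) = 1089. ✓
s = 6: P(6, 23) = 1035 and P(6, 24) = 1128; 1089 is not s-gonal.
s = 9: P(9, 18) = 1089. ✓
s = 10: P(10, 16) = 976 and P(10, 17) = 1105; 1089 is not s-gonal.
s = 11: P(11, 15) = 960 and P(11, 16) = 1096; 1089 is not s-gonal.
Hits: s ∈ {4, 9} → 2.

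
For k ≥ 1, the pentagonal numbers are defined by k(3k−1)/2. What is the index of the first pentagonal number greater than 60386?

Solve n(3n−1)/2 > 60386 for integer n.
The largest n with value ≤ 60386 is 200 (since 59900 ≤ 60386 < 60501), so the first above is n = 201, value 60501.

201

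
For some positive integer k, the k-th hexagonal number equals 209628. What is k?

Set n(2n−1) = 209628, giving 2n² − n − 209628 = 0.
So n = (1 + 1295) / 4 = 1296/4 = 324.
Check: 324·(2·324 − 1) = 209628. ✓

324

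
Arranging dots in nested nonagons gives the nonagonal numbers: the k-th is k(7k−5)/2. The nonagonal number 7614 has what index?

47

Set n(7n−5)/2 = 7614, giving 7n² − 5n − 15228 = 0.
So n = (5 + 653) / 14 = 658/14 = 47.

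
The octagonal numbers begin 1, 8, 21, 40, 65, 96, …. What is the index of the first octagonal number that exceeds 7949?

52

Solve n(3n−2) > 7949 for integer n.
The largest n with value ≤ 7949 is 51 (since 7701 ≤ 7949 < 8008), so the first above is n = 52, value 8008.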